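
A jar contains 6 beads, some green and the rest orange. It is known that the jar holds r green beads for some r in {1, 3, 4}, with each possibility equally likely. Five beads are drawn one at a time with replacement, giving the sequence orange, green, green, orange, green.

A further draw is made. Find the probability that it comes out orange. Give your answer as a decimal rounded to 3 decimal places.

0.434

The likelihood of the observed sequence under each hypothesis: P(data | r = 1) = (5/6)(1/6)(1/6)(5/6)(1/6) = 0.003215; P(data | r = 3) = (3/6)(3/6)(3/6)(3/6)(3/6) = 0.03125; P(data | r = 4) = (2/6)(4/6)(4/6)(2/6)(4/6) = 0.032922.
Weighting by the prior gives 1/3 · 0.003215 = 0.0010717, 1/3 · 0.03125 = 0.010417, 1/3 · 0.032922 = 0.010974; summing to 0.022462.
Dividing through by the total gives posterior P(r = 1 | data) = 0.04771, P(r = 3 | data) = 0.46374, P(r = 4 | data) = 0.48855.
Averaging over the posterior, P(orange next | data) = (5/6)(0.04771) + (1/2)(0.46374) + (1/3)(0.48855) = 0.43448.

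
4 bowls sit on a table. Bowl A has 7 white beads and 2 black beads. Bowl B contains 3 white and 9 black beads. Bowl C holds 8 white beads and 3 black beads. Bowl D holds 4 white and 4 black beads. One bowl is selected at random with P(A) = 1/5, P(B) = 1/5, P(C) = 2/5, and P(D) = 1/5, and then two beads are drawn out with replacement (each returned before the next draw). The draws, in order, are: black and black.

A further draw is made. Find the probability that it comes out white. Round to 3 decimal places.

0.408

The likelihood of the observed sequence under each hypothesis: P(data | bowl A) = (2/9)(2/9) = 0.049383; P(data | bowl B) = (9/12)(9/12) = 0.5625; P(data | bowl C) = (3/11)(3/11) = 0.07438; P(data | bowl D) = (4/8)(4/8) = 0.25.
Multiplying each by its prior: 1/5 · 0.049383 = 0.0098765, 1/5 · 0.5625 = 0.1125, 2/5 · 0.07438 = 0.029752, 1/5 · 0.25 = 0.05; these sum to 0.20213.
Dividing through by the total gives posterior P(bowl A | data) = 0.048863, P(bowl B | data) = 0.55658, P(bowl C | data) = 0.14719, P(bowl D | data) = 0.24737.
The predictive probability is P(white next | data) = (7/9)(0.048863) + (1/4)(0.55658) + (8/11)(0.14719) + (1/2)(0.24737) = 0.40788.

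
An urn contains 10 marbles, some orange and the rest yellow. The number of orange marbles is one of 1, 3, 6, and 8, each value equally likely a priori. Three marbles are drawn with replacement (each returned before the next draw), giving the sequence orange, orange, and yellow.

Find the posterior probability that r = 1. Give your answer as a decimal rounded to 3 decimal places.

0.026

Under each hypothesis, the probability of the observed sequence is: P(data | r = 1) = (1/10)(1/10)(9/10) = 0.009; P(data | r = 3) = (3/10)(3/10)(7/10) = 0.063; P(data | r = 6) = (6/10)(6/10)(4/10) = 0.144; P(data | r = 8) = (8/10)(8/10)(2/10) = 0.128.
Weighting by the prior gives 1/4 · 0.009 = 0.00225, 1/4 · 0.063 = 0.01575, 1/4 · 0.144 = 0.036, 1/4 · 0.128 = 0.032; summing to 0.086.
Therefore the posterior P(r = 1 | data) = (0.00225) / (0.086) = 0.026163.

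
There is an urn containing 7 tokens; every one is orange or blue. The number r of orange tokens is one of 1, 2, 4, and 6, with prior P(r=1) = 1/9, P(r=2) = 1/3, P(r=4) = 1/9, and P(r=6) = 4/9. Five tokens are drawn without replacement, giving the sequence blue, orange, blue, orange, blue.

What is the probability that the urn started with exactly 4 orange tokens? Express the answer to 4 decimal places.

Under each hypothesis, the probability of the observed sequence is: P(data | r = 1) = (6/7)(1/6)(5/5)(0/4) = 0; P(data | r = 2) = (5/7)(2/6)(4/5)(1/4)(3/3) = 1/21; P(data | r = 4) = (3/7)(4/6)(2/5)(3/4)(1/3) = 1/35; P(data | r = 6) = (1/7)(6/6)(0/5) = 0.
Weighting by the prior gives 1/9 · 0 = 0, 1/3 · 1/21 = 1/63, 1/9 · 1/35 = 1/315, 4/9 · 0 = 0; these sum to 2/105.
By Bayes' rule, P(r = 4 | data) = (1/315) / (2/105) = 1/6.

0.1667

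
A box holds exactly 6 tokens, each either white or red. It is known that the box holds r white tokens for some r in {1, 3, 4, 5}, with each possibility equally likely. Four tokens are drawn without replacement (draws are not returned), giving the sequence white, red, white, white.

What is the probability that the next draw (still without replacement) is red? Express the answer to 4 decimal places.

0.3333

For each hypothesis, P(data | H) works out to: P(data | r = 1) = (1/6)(5/5)(0/4) = 0; P(data | r = 3) = (3/6)(3/5)(2/4)(1/3) = 1/20; P(data | r = 4) = (4/6)(2/5)(3/4)(2/3) = 2/15; P(data | r = 5) = (5/6)(1/5)(4/4)(3/3) = 1/6.
Weighting by the prior gives 1/4 · 0 = 0, 1/4 · 1/20 = 1/80, 1/4 · 2/15 = 1/30, 1/4 · 1/6 = 1/24; with total 7/80.
Dividing through by the total gives posterior P(r = 1 | data) = 0, P(r = 3 | data) = 1/7, P(r = 4 | data) = 8/21, P(r = 5 | data) = 10/21.
So P(red next | data) = Σ P(red next | H) P(H | data) = (1)(1/7) + (1/2)(8/21) + (0)(10/21) = 1/3.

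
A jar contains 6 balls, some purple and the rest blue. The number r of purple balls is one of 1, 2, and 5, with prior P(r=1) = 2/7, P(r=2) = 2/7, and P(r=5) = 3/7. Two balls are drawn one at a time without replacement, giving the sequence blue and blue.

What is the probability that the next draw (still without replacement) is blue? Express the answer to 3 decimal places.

The likelihood of the observed sequence under each hypothesis: P(data | r = 1) = (5/6)(4/5) = 2/3; P(data | r = 2) = (4/6)(3/5) = 2/5; P(data | r = 5) = (1/6)(0/5) = 0.
Multiplying each by its prior: 2/7 · 2/3 = 4/21, 2/7 · 2/5 = 4/35, 3/7 · 0 = 0; these sum to 32/105.
The posterior is then P(r = 1 | data) = 5/8, P(r = 2 | data) = 3/8, P(r = 5 | data) = 0.
The predictive probability is P(blue next | data) = (3/4)(5/8) + (1/2)(3/8) = 21/32.

0.656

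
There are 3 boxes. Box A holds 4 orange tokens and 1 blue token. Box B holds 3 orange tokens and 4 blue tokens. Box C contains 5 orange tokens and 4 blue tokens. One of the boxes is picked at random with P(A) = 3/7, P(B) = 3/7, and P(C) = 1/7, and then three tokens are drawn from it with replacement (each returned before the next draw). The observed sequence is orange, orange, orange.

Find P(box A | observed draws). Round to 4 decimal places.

0.7903

Compute the likelihood of the observed sequence for each case: P(data | box A) = (4/5)(4/5)(4/5) = 0.512; P(data | box B) = (3/7)(3/7)(3/7) = 0.078717; P(data | box C) = (5/9)(5/9)(5/9) = 0.17147.
Multiplying each by its prior: 3/7 · 0.512 = 0.21943, 3/7 · 0.078717 = 0.033736, 1/7 · 0.17147 = 0.024495; these sum to 0.27766.
Hence P(box A | data) = (0.21943) / (0.27766) = 0.79028.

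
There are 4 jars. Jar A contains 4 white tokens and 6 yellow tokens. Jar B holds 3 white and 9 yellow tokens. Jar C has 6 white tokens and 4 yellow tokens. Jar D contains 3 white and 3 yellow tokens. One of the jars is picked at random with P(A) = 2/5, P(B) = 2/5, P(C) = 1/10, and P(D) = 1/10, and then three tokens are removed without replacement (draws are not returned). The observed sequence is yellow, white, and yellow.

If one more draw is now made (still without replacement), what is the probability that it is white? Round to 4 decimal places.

Compute the likelihood of the observed sequence for each case: P(data | jar A) = (6/10)(4/9)(5/8) = 0.16667; P(data | jar B) = (9/12)(3/11)(8/10) = 0.16364; P(data | jar C) = (4/10)(6/9)(3/8) = 0.1; P(data | jar D) = (3/6)(3/5)(2/4) = 0.15.
Multiplying each by its prior: 2/5 · 0.16667 = 0.066667, 2/5 · 0.16364 = 0.065455, 1/10 · 0.1 = 0.01, 1/10 · 0.15 = 0.015; summing to 0.15712.
Normalising, the posterior is P(jar A | data) = 0.4243, P(jar B | data) = 0.41659, P(jar C | data) = 0.063645, P(jar D | data) = 0.095468.
Averaging over the posterior, P(white next | data) = (3/7)(0.4243) + (2/9)(0.41659) + (5/7)(0.063645) + (2/3)(0.095468) = 0.38352.

0.3835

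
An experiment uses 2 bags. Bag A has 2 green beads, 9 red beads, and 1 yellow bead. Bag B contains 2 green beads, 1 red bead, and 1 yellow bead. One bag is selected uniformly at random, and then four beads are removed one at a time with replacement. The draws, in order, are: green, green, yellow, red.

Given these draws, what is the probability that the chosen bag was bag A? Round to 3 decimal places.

0.100

The likelihood of the observed sequence under each hypothesis: P(data | bag A) = (2/12)(2/12)(1/12)(9/12) = 0.0017361; P(data | bag B) = (2/4)(2/4)(1/4)(1/4) = 0.015625.
Weighting by the prior gives 1/2 · 0.0017361 = 0.00086806, 1/2 · 0.015625 = 0.0078125; these sum to 0.0086806.
By Bayes' rule, P(bag A | data) = (0.00086806) / (0.0086806) = 0.1.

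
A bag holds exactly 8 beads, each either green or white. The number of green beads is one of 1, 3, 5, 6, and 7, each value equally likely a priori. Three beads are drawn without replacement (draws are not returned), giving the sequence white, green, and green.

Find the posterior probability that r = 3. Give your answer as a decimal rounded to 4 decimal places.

0.1563

For each hypothesis, P(data | H) works out to: P(data | r = 1) = (7/8)(1/7)(0/6) = 0; P(data | r = 3) = (5/8)(3/7)(2/6) = 5/56; P(data | r = 5) = (3/8)(5/7)(4/6) = 5/28; P(data | r = 6) = (2/8)(6/7)(5/6) = 5/28; P(data | r = 7) = (1/8)(7/7)(6/6) = 1/8.
The prior-weighted likelihoods are 1/5 · 0 = 0, 1/5 · 5/56 = 1/56, 1/5 · 5/28 = 1/28, 1/5 · 5/28 = 1/28, 1/5 · 1/8 = 1/40; these sum to 4/35.
So P(r = 3 | data) = (1/56) / (4/35) = 5/32.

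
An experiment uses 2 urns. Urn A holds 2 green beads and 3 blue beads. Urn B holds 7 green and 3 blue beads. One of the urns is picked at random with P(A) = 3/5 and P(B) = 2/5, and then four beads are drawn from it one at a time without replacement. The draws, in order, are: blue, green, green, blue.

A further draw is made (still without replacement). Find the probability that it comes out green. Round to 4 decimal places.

0.2083

For each hypothesis, P(data | H) works out to: P(data | urn A) = (3/5)(2/4)(1/3)(2/2) = 1/10; P(data | urn B) = (3/10)(7/9)(6/8)(2/7) = 1/20.
Weighting by the prior gives 3/5 · 1/10 = 3/50, 2/5 · 1/20 = 1/50; these sum to 2/25.
The posterior is then P(urn A | data) = 3/4, P(urn B | data) = 1/4.
The predictive probability is P(green next | data) = (0)(3/4) + (5/6)(1/4) = 5/24.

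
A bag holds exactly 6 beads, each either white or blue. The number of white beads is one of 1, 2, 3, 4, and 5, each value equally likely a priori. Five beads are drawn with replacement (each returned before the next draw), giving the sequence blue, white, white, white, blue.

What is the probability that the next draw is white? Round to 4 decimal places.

0.5704

For each hypothesis, P(data | H) works out to: P(data | r = 1) = (5/6)(1/6)(1/6)(1/6)(5/6) = 0.003215; P(data | r = 2) = (4/6)(2/6)(2/6)(2/6)(4/6) = 0.016461; P(data | r = 3) = (3/6)(3/6)(3/6)(3/6)(3/6) = 0.03125; P(data | r = 4) = (2/6)(4/6)(4/6)(4/6)(2/6) = 0.032922; P(data | r = 5) = (1/6)(5/6)(5/6)(5/6)(1/6) = 0.016075.
Weighting by the prior gives 1/5 · 0.003215 = 0.000643, 1/5 · 0.016461 = 0.0032922, 1/5 · 0.03125 = 0.00625, 1/5 · 0.032922 = 0.0065844, 1/5 · 0.016075 = 0.003215; with total 0.019985.
Dividing through by the total gives posterior P(r = 1 | data) = 0.032175, P(r = 2 | data) = 0.16474, P(r = 3 | data) = 0.31274, P(r = 4 | data) = 0.32947, P(r = 5 | data) = 0.16088.
Averaging over the posterior, P(white next | data) = (1/6)(0.032175) + (1/3)(0.16474) + (1/2)(0.31274) + (2/3)(0.32947) + (5/6)(0.16088) = 0.57036.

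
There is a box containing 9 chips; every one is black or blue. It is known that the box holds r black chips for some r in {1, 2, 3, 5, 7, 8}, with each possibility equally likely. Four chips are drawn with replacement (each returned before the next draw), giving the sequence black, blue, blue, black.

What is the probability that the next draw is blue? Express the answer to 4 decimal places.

The likelihood of the observed sequence under each hypothesis: P(data | r = 1) = (1/9)(8/9)(8/9)(1/9) = 0.0097546; P(data | r = 2) = (2/9)(7/9)(7/9)(2/9) = 0.029873; P(data | r = 3) = (3/9)(6/9)(6/9)(3/9) = 0.049383; P(data | r = 5) = (5/9)(4/9)(4/9)(5/9) = 0.060966; P(data | r = 7) = (7/9)(2/9)(2/9)(7/9) = 0.029873; P(data | r = 8) = (8/9)(1/9)(1/9)(8/9) = 0.0097546.
The prior-weighted likelihoods are 1/6 · 0.0097546 = 0.0016258, 1/6 · 0.029873 = 0.0049789, 1/6 · 0.049383 = 0.0082305, 1/6 · 0.060966 = 0.010161, 1/6 · 0.029873 = 0.0049789, 1/6 · 0.0097546 = 0.0016258; these sum to 0.031601.
Normalising, the posterior is P(r = 1 | data) = 0.051447, P(r = 2 | data) = 0.15756, P(r = 3 | data) = 0.26045, P(r = 5 | data) = 0.32154, P(r = 7 | data) = 0.15756, P(r = 8 | data) = 0.051447.
Averaging over the posterior, P(blue next | data) = (8/9)(0.051447) + (7/9)(0.15756) + (2/3)(0.26045) + (4/9)(0.32154) + (2/9)(0.15756) + (1/9)(0.051447) = 0.52554.

0.5255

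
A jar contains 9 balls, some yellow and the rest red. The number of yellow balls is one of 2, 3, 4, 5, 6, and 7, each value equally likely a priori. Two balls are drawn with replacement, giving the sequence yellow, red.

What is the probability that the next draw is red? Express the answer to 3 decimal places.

Compute the likelihood of the observed sequence for each case: P(data | r = 2) = (2/9)(7/9) = 14/81; P(data | r = 3) = (3/9)(6/9) = 2/9; P(data | r = 4) = (4/9)(5/9) = 20/81; P(data | r = 5) = (5/9)(4/9) = 20/81; P(data | r = 6) = (6/9)(3/9) = 2/9; P(data | r = 7) = (7/9)(2/9) = 14/81.
Multiplying each by its prior: 1/6 · 14/81 = 7/243, 1/6 · 2/9 = 1/27, 1/6 · 20/81 = 10/243, 1/6 · 20/81 = 10/243, 1/6 · 2/9 = 1/27, 1/6 · 14/81 = 7/243; with total 52/243.
The posterior is then P(r = 2 | data) = 7/52, P(r = 3 | data) = 9/52, P(r = 4 | data) = 5/26, P(r = 5 | data) = 5/26, P(r = 6 | data) = 9/52, P(r = 7 | data) = 7/52.
Averaging over the posterior, P(red next | data) = (7/9)(7/52) + (2/3)(9/52) + (5/9)(5/26) + (4/9)(5/26) + (1/3)(9/52) + (2/9)(7/52) = 1/2.

0.500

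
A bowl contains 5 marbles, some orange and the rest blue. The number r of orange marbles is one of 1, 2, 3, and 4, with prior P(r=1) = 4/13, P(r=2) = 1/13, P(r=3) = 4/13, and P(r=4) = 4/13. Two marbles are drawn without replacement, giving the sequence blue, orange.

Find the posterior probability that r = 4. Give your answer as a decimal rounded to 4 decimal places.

Compute the likelihood of the observed sequence for each case: P(data | r = 1) = (4/5)(1/4) = 1/5; P(data | r = 2) = (3/5)(2/4) = 3/10; P(data | r = 3) = (2/5)(3/4) = 3/10; P(data | r = 4) = (1/5)(4/4) = 1/5.
Weighting by the prior gives 4/13 · 1/5 = 4/65, 1/13 · 3/10 = 3/130, 4/13 · 3/10 = 6/65, 4/13 · 1/5 = 4/65; with total 31/130.
So P(r = 4 | data) = (4/65) / (31/130) = 8/31.

0.2581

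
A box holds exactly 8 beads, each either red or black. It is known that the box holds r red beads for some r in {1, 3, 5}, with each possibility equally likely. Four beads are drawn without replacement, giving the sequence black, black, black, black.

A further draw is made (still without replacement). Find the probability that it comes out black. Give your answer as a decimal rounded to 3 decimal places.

For each hypothesis, P(data | H) works out to: P(data | r = 1) = (7/8)(6/7)(5/6)(4/5) = 1/2; P(data | r = 3) = (5/8)(4/7)(3/6)(2/5) = 1/14; P(data | r = 5) = (3/8)(2/7)(1/6)(0/5) = 0.
The prior-weighted likelihoods are 1/3 · 1/2 = 1/6, 1/3 · 1/14 = 1/42, 1/3 · 0 = 0; these sum to 4/21.
Dividing through by the total gives posterior P(r = 1 | data) = 7/8, P(r = 3 | data) = 1/8, P(r = 5 | data) = 0.
The predictive probability is P(black next | data) = (3/4)(7/8) + (1/4)(1/8) = 11/16.

0.688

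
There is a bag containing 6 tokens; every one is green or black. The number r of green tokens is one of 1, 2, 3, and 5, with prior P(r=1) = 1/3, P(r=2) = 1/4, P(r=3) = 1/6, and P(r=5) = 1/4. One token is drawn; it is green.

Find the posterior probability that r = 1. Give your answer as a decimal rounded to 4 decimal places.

Compute the likelihood of this draw for each case: P(data | r = 1) = (1/6) = 1/6; P(data | r = 2) = (2/6) = 1/3; P(data | r = 3) = (3/6) = 1/2; P(data | r = 5) = (5/6) = 5/6.
Weighting by the prior gives 1/3 · 1/6 = 1/18, 1/4 · 1/3 = 1/12, 1/6 · 1/2 = 1/12, 1/4 · 5/6 = 5/24; these sum to 31/72.
So P(r = 1 | data) = (1/18) / (31/72) = 4/31.

0.1290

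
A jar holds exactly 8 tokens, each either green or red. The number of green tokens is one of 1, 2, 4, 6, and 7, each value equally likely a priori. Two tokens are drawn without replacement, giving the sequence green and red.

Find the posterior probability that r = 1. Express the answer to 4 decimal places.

0.1296

The likelihood of the observed sequence under each hypothesis: P(data | r = 1) = (1/8)(7/7) = 1/8; P(data | r = 2) = (2/8)(6/7) = 3/14; P(data | r = 4) = (4/8)(4/7) = 2/7; P(data | r = 6) = (6/8)(2/7) = 3/14; P(data | r = 7) = (7/8)(1/7) = 1/8.
Weighting by the prior gives 1/5 · 1/8 = 1/40, 1/5 · 3/14 = 3/70, 1/5 · 2/7 = 2/35, 1/5 · 3/14 = 3/70, 1/5 · 1/8 = 1/40; these sum to 27/140.
Therefore the posterior P(r = 1 | data) = (1/40) / (27/140) = 7/54.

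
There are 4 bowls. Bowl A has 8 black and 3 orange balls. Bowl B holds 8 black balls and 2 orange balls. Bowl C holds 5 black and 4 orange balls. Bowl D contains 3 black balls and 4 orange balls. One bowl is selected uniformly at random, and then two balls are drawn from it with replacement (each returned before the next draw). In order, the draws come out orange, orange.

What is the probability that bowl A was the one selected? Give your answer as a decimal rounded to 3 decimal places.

For each hypothesis, P(data | H) works out to: P(data | bowl A) = (3/11)(3/11) = 0.07438; P(data | bowl B) = (2/10)(2/10) = 0.04; P(data | bowl C) = (4/9)(4/9) = 0.19753; P(data | bowl D) = (4/7)(4/7) = 0.32653.
The prior-weighted likelihoods are 1/4 · 0.07438 = 0.018595, 1/4 · 0.04 = 0.01, 1/4 · 0.19753 = 0.049383, 1/4 · 0.32653 = 0.081633; summing to 0.15961.
So P(bowl A | data) = (0.018595) / (0.15961) = 0.1165.

0.117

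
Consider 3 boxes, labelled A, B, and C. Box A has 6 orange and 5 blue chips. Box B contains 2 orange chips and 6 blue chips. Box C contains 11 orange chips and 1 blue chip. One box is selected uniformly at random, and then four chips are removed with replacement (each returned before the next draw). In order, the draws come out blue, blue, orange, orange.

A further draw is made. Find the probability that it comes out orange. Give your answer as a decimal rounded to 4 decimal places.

The likelihood of the observed sequence under each hypothesis: P(data | box A) = (5/11)(5/11)(6/11)(6/11) = 0.061471; P(data | box B) = (6/8)(6/8)(2/8)(2/8) = 0.035156; P(data | box C) = (1/12)(1/12)(11/12)(11/12) = 0.0058353.
Multiplying each by its prior: 1/3 · 0.061471 = 0.02049, 1/3 · 0.035156 = 0.011719, 1/3 · 0.0058353 = 0.0019451; these sum to 0.034154.
The posterior is then P(box A | data) = 0.59994, P(box B | data) = 0.34311, P(box C | data) = 0.05695.
Averaging over the posterior, P(orange next | data) = (6/11)(0.59994) + (1/4)(0.34311) + (11/12)(0.05695) = 0.46522.

0.4652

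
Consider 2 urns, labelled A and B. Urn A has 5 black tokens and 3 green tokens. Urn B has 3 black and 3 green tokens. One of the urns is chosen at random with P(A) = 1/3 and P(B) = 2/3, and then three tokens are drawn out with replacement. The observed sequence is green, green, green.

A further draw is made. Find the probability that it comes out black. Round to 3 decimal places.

0.522

Compute the likelihood of the observed sequence for each case: P(data | urn A) = (3/8)(3/8)(3/8) = 0.052734; P(data | urn B) = (3/6)(3/6)(3/6) = 0.125.
Weighting by the prior gives 1/3 · 0.052734 = 0.017578, 2/3 · 0.125 = 0.083333; these sum to 0.10091.
The posterior is then P(urn A | data) = 0.17419, P(urn B | data) = 0.82581.
Averaging over the posterior, P(black next | data) = (5/8)(0.17419) + (1/2)(0.82581) = 0.52177.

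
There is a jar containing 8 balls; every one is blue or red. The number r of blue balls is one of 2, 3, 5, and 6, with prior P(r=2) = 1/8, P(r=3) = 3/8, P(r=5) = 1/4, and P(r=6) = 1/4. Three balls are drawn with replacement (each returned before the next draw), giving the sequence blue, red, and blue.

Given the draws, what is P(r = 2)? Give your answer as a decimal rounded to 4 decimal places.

Compute the likelihood of the observed sequence for each case: P(data | r = 2) = (2/8)(6/8)(2/8) = 0.046875; P(data | r = 3) = (3/8)(5/8)(3/8) = 0.087891; P(data | r = 5) = (5/8)(3/8)(5/8) = 0.14648; P(data | r = 6) = (6/8)(2/8)(6/8) = 0.14062.
Weighting by the prior gives 1/8 · 0.046875 = 0.0058594, 3/8 · 0.087891 = 0.032959, 1/4 · 0.14648 = 0.036621, 1/4 · 0.14062 = 0.035156; these sum to 0.1106.
By Bayes' rule, P(r = 2 | data) = (0.0058594) / (0.1106) = 0.05298.

0.0530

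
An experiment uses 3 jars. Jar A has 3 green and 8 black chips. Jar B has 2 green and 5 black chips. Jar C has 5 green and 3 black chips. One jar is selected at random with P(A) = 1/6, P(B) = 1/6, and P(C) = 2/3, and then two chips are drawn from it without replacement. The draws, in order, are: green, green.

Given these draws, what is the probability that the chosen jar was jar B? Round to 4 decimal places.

0.0311

Compute the likelihood of the observed sequence for each case: P(data | jar A) = (3/11)(2/10) = 0.054545; P(data | jar B) = (2/7)(1/6) = 0.047619; P(data | jar C) = (5/8)(4/7) = 0.35714.
Multiplying each by its prior: 1/6 · 0.054545 = 0.0090909, 1/6 · 0.047619 = 0.0079365, 2/3 · 0.35714 = 0.2381; these sum to 0.25512.
Therefore the posterior P(jar B | data) = (0.0079365) / (0.25512) = 0.031109.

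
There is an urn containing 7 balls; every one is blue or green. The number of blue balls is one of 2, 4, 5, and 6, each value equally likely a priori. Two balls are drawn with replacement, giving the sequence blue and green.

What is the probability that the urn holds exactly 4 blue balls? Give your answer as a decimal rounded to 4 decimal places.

For each hypothesis, P(data | H) works out to: P(data | r = 2) = (2/7)(5/7) = 10/49; P(data | r = 4) = (4/7)(3/7) = 12/49; P(data | r = 5) = (5/7)(2/7) = 10/49; P(data | r = 6) = (6/7)(1/7) = 6/49.
Weighting by the prior gives 1/4 · 10/49 = 5/98, 1/4 · 12/49 = 3/49, 1/4 · 10/49 = 5/98, 1/4 · 6/49 = 3/98; these sum to 19/98.
So P(r = 4 | data) = (3/49) / (19/98) = 6/19.

0.3158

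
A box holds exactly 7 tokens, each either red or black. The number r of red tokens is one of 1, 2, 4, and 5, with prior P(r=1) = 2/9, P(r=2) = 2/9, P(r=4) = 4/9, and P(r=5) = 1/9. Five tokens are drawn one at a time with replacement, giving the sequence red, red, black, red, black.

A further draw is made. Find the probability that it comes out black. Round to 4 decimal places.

For each hypothesis, P(data | H) works out to: P(data | r = 1) = (1/7)(1/7)(6/7)(1/7)(6/7) = 0.002142; P(data | r = 2) = (2/7)(2/7)(5/7)(2/7)(5/7) = 0.0119; P(data | r = 4) = (4/7)(4/7)(3/7)(4/7)(3/7) = 0.034271; P(data | r = 5) = (5/7)(5/7)(2/7)(5/7)(2/7) = 0.02975.
Multiplying each by its prior: 2/9 · 0.002142 = 0.00047599, 2/9 · 0.0119 = 0.0026444, 4/9 · 0.034271 = 0.015232, 1/9 · 0.02975 = 0.0033055; with total 0.021658.
Dividing through by the total gives posterior P(r = 1 | data) = 0.021978, P(r = 2 | data) = 0.1221, P(r = 4 | data) = 0.7033, P(r = 5 | data) = 0.15263.
Averaging over the posterior, P(black next | data) = (6/7)(0.021978) + (5/7)(0.1221) + (3/7)(0.7033) + (2/7)(0.15263) = 0.45107.

0.4511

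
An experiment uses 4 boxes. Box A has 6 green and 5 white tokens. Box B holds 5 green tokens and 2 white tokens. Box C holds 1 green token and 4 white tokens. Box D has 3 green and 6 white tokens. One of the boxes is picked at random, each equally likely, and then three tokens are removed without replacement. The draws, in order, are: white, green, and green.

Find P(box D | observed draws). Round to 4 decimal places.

0.1728

Compute the likelihood of the observed sequence for each case: P(data | box A) = (5/11)(6/10)(5/9) = 0.15152; P(data | box B) = (2/7)(5/6)(4/5) = 0.19048; P(data | box C) = (4/5)(1/4)(0/3) = 0; P(data | box D) = (6/9)(3/8)(2/7) = 0.071429.
Weighting by the prior gives 1/4 · 0.15152 = 0.037879, 1/4 · 0.19048 = 0.047619, 1/4 · 0 = 0, 1/4 · 0.071429 = 0.017857; these sum to 0.10335.
So P(box D | data) = (0.017857) / (0.10335) = 0.17277.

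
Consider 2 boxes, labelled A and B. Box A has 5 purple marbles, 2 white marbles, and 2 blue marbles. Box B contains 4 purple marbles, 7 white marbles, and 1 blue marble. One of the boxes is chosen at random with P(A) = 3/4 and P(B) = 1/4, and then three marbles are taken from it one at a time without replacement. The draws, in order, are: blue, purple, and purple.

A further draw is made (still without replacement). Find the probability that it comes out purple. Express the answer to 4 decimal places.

Under each hypothesis, the probability of the observed sequence is: P(data | box A) = (2/9)(5/8)(4/7) = 0.079365; P(data | box B) = (1/12)(4/11)(3/10) = 0.0090909.
Weighting by the prior gives 3/4 · 0.079365 = 0.059524, 1/4 · 0.0090909 = 0.0022727; with total 0.061797.
Dividing through by the total gives posterior P(box A | data) = 0.96322, P(box B | data) = 0.036778.
So P(purple next | data) = Σ P(purple next | H) P(H | data) = (1/2)(0.96322) + (2/9)(0.036778) = 0.48978.

0.4898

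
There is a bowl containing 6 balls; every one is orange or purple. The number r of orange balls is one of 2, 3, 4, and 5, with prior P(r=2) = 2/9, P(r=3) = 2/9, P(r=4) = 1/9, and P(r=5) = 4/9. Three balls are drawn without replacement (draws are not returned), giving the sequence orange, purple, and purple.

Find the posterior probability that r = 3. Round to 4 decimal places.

0.3913

Under each hypothesis, the probability of the observed sequence is: P(data | r = 2) = (2/6)(4/5)(3/4) = 1/5; P(data | r = 3) = (3/6)(3/5)(2/4) = 3/20; P(data | r = 4) = (4/6)(2/5)(1/4) = 1/15; P(data | r = 5) = (5/6)(1/5)(0/4) = 0.
Weighting by the prior gives 2/9 · 1/5 = 2/45, 2/9 · 3/20 = 1/30, 1/9 · 1/15 = 1/135, 4/9 · 0 = 0; these sum to 23/270.
So P(r = 3 | data) = (1/30) / (23/270) = 9/23.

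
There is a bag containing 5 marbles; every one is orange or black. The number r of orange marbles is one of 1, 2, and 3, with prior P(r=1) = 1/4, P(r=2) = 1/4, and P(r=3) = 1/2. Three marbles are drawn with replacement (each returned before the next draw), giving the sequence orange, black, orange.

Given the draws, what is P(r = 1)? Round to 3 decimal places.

The likelihood of the observed sequence under each hypothesis: P(data | r = 1) = (1/5)(4/5)(1/5) = 4/125; P(data | r = 2) = (2/5)(3/5)(2/5) = 12/125; P(data | r = 3) = (3/5)(2/5)(3/5) = 18/125.
The prior-weighted likelihoods are 1/4 · 4/125 = 1/125, 1/4 · 12/125 = 3/125, 1/2 · 18/125 = 9/125; with total 13/125.
Therefore the posterior P(r = 1 | data) = (1/125) / (13/125) = 1/13.

0.077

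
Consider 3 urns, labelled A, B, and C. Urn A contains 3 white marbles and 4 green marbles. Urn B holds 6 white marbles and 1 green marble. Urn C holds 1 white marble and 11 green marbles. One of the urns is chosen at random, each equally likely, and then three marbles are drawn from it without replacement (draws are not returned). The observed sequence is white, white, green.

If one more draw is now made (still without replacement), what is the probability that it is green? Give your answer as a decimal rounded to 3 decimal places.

Compute the likelihood of the observed sequence for each case: P(data | urn A) = (3/7)(2/6)(4/5) = 4/35; P(data | urn B) = (6/7)(5/6)(1/5) = 1/7; P(data | urn C) = (1/12)(0/11) = 0.
Multiplying each by its prior: 1/3 · 4/35 = 4/105, 1/3 · 1/7 = 1/21, 1/3 · 0 = 0; summing to 3/35.
The posterior is then P(urn A | data) = 4/9, P(urn B | data) = 5/9, P(urn C | data) = 0.
Averaging over the posterior, P(green next | data) = (3/4)(4/9) + (0)(5/9) = 1/3.

0.333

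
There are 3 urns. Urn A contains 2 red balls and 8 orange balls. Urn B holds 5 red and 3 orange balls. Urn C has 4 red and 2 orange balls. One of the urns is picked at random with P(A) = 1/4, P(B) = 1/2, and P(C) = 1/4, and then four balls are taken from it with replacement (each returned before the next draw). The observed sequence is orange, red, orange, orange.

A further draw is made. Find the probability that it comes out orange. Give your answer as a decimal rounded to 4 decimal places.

The likelihood of the observed sequence under each hypothesis: P(data | urn A) = (8/10)(2/10)(8/10)(8/10) = 0.1024; P(data | urn B) = (3/8)(5/8)(3/8)(3/8) = 0.032959; P(data | urn C) = (2/6)(4/6)(2/6)(2/6) = 0.024691.
Multiplying each by its prior: 1/4 · 0.1024 = 0.0256, 1/2 · 0.032959 = 0.016479, 1/4 · 0.024691 = 0.0061728; these sum to 0.048252.
The posterior is then P(urn A | data) = 0.53054, P(urn B | data) = 0.34153, P(urn C | data) = 0.12793.
The predictive probability is P(orange next | data) = (4/5)(0.53054) + (3/8)(0.34153) + (1/3)(0.12793) = 0.59515.

0.5952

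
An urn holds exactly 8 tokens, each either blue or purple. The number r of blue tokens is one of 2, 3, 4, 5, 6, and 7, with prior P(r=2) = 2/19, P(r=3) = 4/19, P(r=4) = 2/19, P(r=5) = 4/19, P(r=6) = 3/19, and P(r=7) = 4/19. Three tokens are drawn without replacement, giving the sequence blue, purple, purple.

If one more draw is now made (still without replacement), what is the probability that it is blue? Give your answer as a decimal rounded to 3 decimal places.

0.506

Under each hypothesis, the probability of the observed sequence is: P(data | r = 2) = (2/8)(6/7)(5/6) = 5/28; P(data | r = 3) = (3/8)(5/7)(4/6) = 5/28; P(data | r = 4) = (4/8)(4/7)(3/6) = 1/7; P(data | r = 5) = (5/8)(3/7)(2/6) = 5/56; P(data | r = 6) = (6/8)(2/7)(1/6) = 1/28; P(data | r = 7) = (7/8)(1/7)(0/6) = 0.
Weighting by the prior gives 2/19 · 5/28 = 5/266, 4/19 · 5/28 = 5/133, 2/19 · 1/7 = 2/133, 4/19 · 5/56 = 5/266, 3/19 · 1/28 = 3/532, 4/19 · 0 = 0; summing to 51/532.
Normalising, the posterior is P(r = 2 | data) = 10/51, P(r = 3 | data) = 20/51, P(r = 4 | data) = 8/51, P(r = 5 | data) = 10/51, P(r = 6 | data) = 1/17, P(r = 7 | data) = 0.
Averaging over the posterior, P(blue next | data) = (1/5)(10/51) + (2/5)(20/51) + (3/5)(8/51) + (4/5)(10/51) + (1)(1/17) = 43/85.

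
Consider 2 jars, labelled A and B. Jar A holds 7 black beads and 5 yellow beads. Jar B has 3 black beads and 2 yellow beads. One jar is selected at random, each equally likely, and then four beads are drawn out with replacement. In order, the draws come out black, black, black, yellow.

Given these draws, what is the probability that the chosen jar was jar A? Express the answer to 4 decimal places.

Compute the likelihood of the observed sequence for each case: P(data | jar A) = (7/12)(7/12)(7/12)(5/12) = 0.082706; P(data | jar B) = (3/5)(3/5)(3/5)(2/5) = 0.0864.
The prior-weighted likelihoods are 1/2 · 0.082706 = 0.041353, 1/2 · 0.0864 = 0.0432; summing to 0.084553.
Hence P(jar A | data) = (0.041353) / (0.084553) = 0.48908.

0.4891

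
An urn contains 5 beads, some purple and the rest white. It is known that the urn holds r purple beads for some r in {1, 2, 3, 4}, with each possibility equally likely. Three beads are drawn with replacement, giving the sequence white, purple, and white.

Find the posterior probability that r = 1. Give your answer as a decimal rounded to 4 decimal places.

0.3200

The likelihood of the observed sequence under each hypothesis: P(data | r = 1) = (4/5)(1/5)(4/5) = 16/125; P(data | r = 2) = (3/5)(2/5)(3/5) = 18/125; P(data | r = 3) = (2/5)(3/5)(2/5) = 12/125; P(data | r = 4) = (1/5)(4/5)(1/5) = 4/125.
Weighting by the prior gives 1/4 · 16/125 = 4/125, 1/4 · 18/125 = 9/250, 1/4 · 12/125 = 3/125, 1/4 · 4/125 = 1/125; these sum to 1/10.
Hence P(r = 1 | data) = (4/125) / (1/10) = 8/25.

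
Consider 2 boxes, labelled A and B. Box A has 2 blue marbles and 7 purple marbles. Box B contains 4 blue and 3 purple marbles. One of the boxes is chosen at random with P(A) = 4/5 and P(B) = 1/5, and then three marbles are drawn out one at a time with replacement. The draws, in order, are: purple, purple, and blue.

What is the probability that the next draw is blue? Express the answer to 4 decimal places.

0.2793

For each hypothesis, P(data | H) works out to: P(data | box A) = (7/9)(7/9)(2/9) = 0.13443; P(data | box B) = (3/7)(3/7)(4/7) = 0.10496.
Weighting by the prior gives 4/5 · 0.13443 = 0.10754, 1/5 · 0.10496 = 0.020991; summing to 0.12854.
Normalising, the posterior is P(box A | data) = 0.83669, P(box B | data) = 0.16331.
Averaging over the posterior, P(blue next | data) = (2/9)(0.83669) + (4/7)(0.16331) = 0.27925.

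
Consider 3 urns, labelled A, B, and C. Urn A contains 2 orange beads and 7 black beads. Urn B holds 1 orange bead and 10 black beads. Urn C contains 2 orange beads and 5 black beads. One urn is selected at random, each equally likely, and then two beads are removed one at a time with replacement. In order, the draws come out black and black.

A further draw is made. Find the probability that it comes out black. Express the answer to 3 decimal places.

Compute the likelihood of the observed sequence for each case: P(data | urn A) = (7/9)(7/9) = 0.60494; P(data | urn B) = (10/11)(10/11) = 0.82645; P(data | urn C) = (5/7)(5/7) = 0.5102.
The prior-weighted likelihoods are 1/3 · 0.60494 = 0.20165, 1/3 · 0.82645 = 0.27548, 1/3 · 0.5102 = 0.17007; these sum to 0.6472.
The posterior is then P(urn A | data) = 0.31157, P(urn B | data) = 0.42565, P(urn C | data) = 0.26278.
Averaging over the posterior, P(black next | data) = (7/9)(0.31157) + (10/11)(0.42565) + (5/7)(0.26278) = 0.81699.

0.817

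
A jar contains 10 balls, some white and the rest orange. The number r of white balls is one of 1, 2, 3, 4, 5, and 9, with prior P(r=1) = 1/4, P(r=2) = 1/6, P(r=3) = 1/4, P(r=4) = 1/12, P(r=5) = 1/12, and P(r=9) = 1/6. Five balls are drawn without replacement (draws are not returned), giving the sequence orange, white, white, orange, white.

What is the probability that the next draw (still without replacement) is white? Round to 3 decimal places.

The likelihood of the observed sequence under each hypothesis: P(data | r = 1) = (9/10)(1/9)(0/8) = 0; P(data | r = 2) = (8/10)(2/9)(1/8)(7/7)(0/6) = 0; P(data | r = 3) = (7/10)(3/9)(2/8)(6/7)(1/6) = 0.0083333; P(data | r = 4) = (6/10)(4/9)(3/8)(5/7)(2/6) = 0.02381; P(data | r = 5) = (5/10)(5/9)(4/8)(4/7)(3/6) = 0.039683; P(data | r = 9) = (1/10)(9/9)(8/8)(0/7) = 0.
Multiplying each by its prior: 1/4 · 0 = 0, 1/6 · 0 = 0, 1/4 · 0.0083333 = 0.0020833, 1/12 · 0.02381 = 0.0019841, 1/12 · 0.039683 = 0.0033069, 1/6 · 0 = 0; summing to 0.0073743.
The posterior is then P(r = 1 | data) = 0, P(r = 2 | data) = 0, P(r = 3 | data) = 0.28251, P(r = 4 | data) = 0.26906, P(r = 5 | data) = 0.44843, P(r = 9 | data) = 0.
Averaging over the posterior, P(white next | data) = (0)(0.28251) + (1/5)(0.26906) + (2/5)(0.44843) = 0.23318.

0.233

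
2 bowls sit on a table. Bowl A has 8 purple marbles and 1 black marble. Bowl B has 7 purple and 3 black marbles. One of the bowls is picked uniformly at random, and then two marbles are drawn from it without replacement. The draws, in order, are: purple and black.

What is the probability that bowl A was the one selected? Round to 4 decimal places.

0.3226

The likelihood of the observed sequence under each hypothesis: P(data | bowl A) = (8/9)(1/8) = 1/9; P(data | bowl B) = (7/10)(3/9) = 7/30.
Weighting by the prior gives 1/2 · 1/9 = 1/18, 1/2 · 7/30 = 7/60; with total 31/180.
By Bayes' rule, P(bowl A | data) = (1/18) / (31/180) = 10/31.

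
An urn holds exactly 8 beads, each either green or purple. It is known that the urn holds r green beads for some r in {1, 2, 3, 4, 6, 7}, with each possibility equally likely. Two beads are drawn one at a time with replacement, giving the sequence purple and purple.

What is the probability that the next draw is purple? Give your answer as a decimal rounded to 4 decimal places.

0.7223

The likelihood of the observed sequence under each hypothesis: P(data | r = 1) = (7/8)(7/8) = 49/64; P(data | r = 2) = (6/8)(6/8) = 9/16; P(data | r = 3) = (5/8)(5/8) = 25/64; P(data | r = 4) = (4/8)(4/8) = 1/4; P(data | r = 6) = (2/8)(2/8) = 1/16; P(data | r = 7) = (1/8)(1/8) = 1/64.
Multiplying each by its prior: 1/6 · 49/64 = 49/384, 1/6 · 9/16 = 3/32, 1/6 · 25/64 = 25/384, 1/6 · 1/4 = 1/24, 1/6 · 1/16 = 1/96, 1/6 · 1/64 = 1/384; summing to 131/384.
Normalising, the posterior is P(r = 1 | data) = 0.37405, P(r = 2 | data) = 0.27481, P(r = 3 | data) = 0.19084, P(r = 4 | data) = 0.12214, P(r = 6 | data) = 0.030534, P(r = 7 | data) = 0.0076336.
Averaging over the posterior, P(purple next | data) = (7/8)(0.37405) + (3/4)(0.27481) + (5/8)(0.19084) + (1/2)(0.12214) + (1/4)(0.030534) + (1/8)(0.0076336) = 0.72233.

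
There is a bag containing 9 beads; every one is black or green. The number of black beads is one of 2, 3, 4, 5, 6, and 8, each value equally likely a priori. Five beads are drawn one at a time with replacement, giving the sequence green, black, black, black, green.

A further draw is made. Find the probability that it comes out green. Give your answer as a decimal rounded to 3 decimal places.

Compute the likelihood of the observed sequence for each case: P(data | r = 2) = (7/9)(2/9)(2/9)(2/9)(7/9) = 0.0066386; P(data | r = 3) = (6/9)(3/9)(3/9)(3/9)(6/9) = 0.016461; P(data | r = 4) = (5/9)(4/9)(4/9)(4/9)(5/9) = 0.027096; P(data | r = 5) = (4/9)(5/9)(5/9)(5/9)(4/9) = 0.03387; P(data | r = 6) = (3/9)(6/9)(6/9)(6/9)(3/9) = 0.032922; P(data | r = 8) = (1/9)(8/9)(8/9)(8/9)(1/9) = 0.0086708.
The prior-weighted likelihoods are 1/6 · 0.0066386 = 0.0011064, 1/6 · 0.016461 = 0.0027435, 1/6 · 0.027096 = 0.004516, 1/6 · 0.03387 = 0.005645, 1/6 · 0.032922 = 0.005487, 1/6 · 0.0086708 = 0.0014451; with total 0.020943.
Dividing through by the total gives posterior P(r = 2 | data) = 0.05283, P(r = 3 | data) = 0.131, P(r = 4 | data) = 0.21563, P(r = 5 | data) = 0.26954, P(r = 6 | data) = 0.26199, P(r = 8 | data) = 0.069003.
The predictive probability is P(green next | data) = (7/9)(0.05283) + (2/3)(0.131) + (5/9)(0.21563) + (4/9)(0.26954) + (1/3)(0.26199) + (1/9)(0.069003) = 0.46301.

0.463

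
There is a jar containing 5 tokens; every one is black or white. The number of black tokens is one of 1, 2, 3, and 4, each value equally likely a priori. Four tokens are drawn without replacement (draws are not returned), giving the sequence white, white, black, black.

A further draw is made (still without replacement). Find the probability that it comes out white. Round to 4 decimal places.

0.5000

Compute the likelihood of the observed sequence for each case: P(data | r = 1) = (4/5)(3/4)(1/3)(0/2) = 0; P(data | r = 2) = (3/5)(2/4)(2/3)(1/2) = 1/10; P(data | r = 3) = (2/5)(1/4)(3/3)(2/2) = 1/10; P(data | r = 4) = (1/5)(0/4) = 0.
Multiplying each by its prior: 1/4 · 0 = 0, 1/4 · 1/10 = 1/40, 1/4 · 1/10 = 1/40, 1/4 · 0 = 0; with total 1/20.
Dividing through by the total gives posterior P(r = 1 | data) = 0, P(r = 2 | data) = 1/2, P(r = 3 | data) = 1/2, P(r = 4 | data) = 0.
The predictive probability is P(white next | data) = (1)(1/2) + (0)(1/2) = 1/2.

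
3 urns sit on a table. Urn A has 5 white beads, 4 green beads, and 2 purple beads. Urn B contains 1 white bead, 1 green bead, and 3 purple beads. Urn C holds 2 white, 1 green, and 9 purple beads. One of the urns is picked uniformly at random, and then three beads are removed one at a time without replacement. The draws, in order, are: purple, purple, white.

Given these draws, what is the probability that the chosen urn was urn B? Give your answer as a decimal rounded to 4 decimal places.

0.4562

For each hypothesis, P(data | H) works out to: P(data | urn A) = (2/11)(1/10)(5/9) = 0.010101; P(data | urn B) = (3/5)(2/4)(1/3) = 0.1; P(data | urn C) = (9/12)(8/11)(2/10) = 0.10909.
Weighting by the prior gives 1/3 · 0.010101 = 0.003367, 1/3 · 0.1 = 0.033333, 1/3 · 0.10909 = 0.036364; with total 0.073064.
By Bayes' rule, P(urn B | data) = (0.033333) / (0.073064) = 0.45622.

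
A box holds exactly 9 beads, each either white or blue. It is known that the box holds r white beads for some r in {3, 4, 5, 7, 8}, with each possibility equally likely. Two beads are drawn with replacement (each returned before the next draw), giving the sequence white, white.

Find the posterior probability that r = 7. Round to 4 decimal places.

Under each hypothesis, the probability of the observed sequence is: P(data | r = 3) = (3/9)(3/9) = 1/9; P(data | r = 4) = (4/9)(4/9) = 16/81; P(data | r = 5) = (5/9)(5/9) = 25/81; P(data | r = 7) = (7/9)(7/9) = 49/81; P(data | r = 8) = (8/9)(8/9) = 64/81.
The prior-weighted likelihoods are 1/5 · 1/9 = 1/45, 1/5 · 16/81 = 16/405, 1/5 · 25/81 = 5/81, 1/5 · 49/81 = 49/405, 1/5 · 64/81 = 64/405; these sum to 163/405.
By Bayes' rule, P(r = 7 | data) = (49/405) / (163/405) = 49/163.

0.3006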